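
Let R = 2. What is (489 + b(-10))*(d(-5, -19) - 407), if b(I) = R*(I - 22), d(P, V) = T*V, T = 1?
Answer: -181050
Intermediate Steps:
d(P, V) = V (d(P, V) = 1*V = V)
b(I) = -44 + 2*I (b(I) = 2*(I - 22) = 2*(-22 + I) = -44 + 2*I)
(489 + b(-10))*(d(-5, -19) - 407) = (489 + (-44 + 2*(-10)))*(-19 - 407) = (489 + (-44 - 20))*(-426) = (489 - 64)*(-426) = 425*(-426) = -181050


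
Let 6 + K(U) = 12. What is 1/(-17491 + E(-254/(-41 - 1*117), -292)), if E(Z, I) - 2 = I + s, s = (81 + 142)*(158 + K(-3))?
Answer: 1/18791 ≈ 5.3217e-5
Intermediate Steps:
K(U) = 6 (K(U) = -6 + 12 = 6)
s = 36572 (s = (81 + 142)*(158 + 6) = 223*164 = 36572)
E(Z, I) = 36574 + I (E(Z, I) = 2 + (I + 36572) = 2 + (36572 + I) = 36574 + I)
1/(-17491 + E(-254/(-41 - 1*117), -292)) = 1/(-17491 + (36574 - 292)) = 1/(-17491 + 36282) = 1/18791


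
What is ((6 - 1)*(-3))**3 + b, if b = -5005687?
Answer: -5009062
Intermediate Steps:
((6 - 1)*(-3))**3 + b = ((6 - 1)*(-3))**3 - 5005687 = (5*(-3))**3 - 5005687 = (-15)**3 - 5005687 = -3375 - 5005687 = -5009062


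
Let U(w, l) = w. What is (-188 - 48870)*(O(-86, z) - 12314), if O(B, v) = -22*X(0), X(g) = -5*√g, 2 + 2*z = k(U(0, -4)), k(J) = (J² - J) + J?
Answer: 604100212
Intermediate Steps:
k(J) = J²
z = -1 (z = -1 + (½)*0² = -1 + (½)*0 = -1 + 0 = -1)
O(B, v) = 0 (O(B, v) = -(-110)*√0 = -(-110)*0 = -22*0 = 0)
(-188 - 48870)*(O(-86, z) - 12314) = (-188 - 48870)*(0 - 12314) = -49058*(-12314) = 604100212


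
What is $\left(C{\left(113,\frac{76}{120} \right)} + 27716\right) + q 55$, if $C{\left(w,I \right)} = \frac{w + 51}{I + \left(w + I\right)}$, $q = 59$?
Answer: $\frac{26534807}{857} \approx 30962.0$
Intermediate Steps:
$C{\left(w,I \right)} = \frac{51 + w}{w + 2 I}$ ($C{\left(w,I \right)} = \frac{51 + w}{I + \left(I + w\right)} = \frac{51 + w}{w + 2 I}$)
$\left(C{\left(113,\frac{76}{120} \right)} + 27716\right) + q 55 = \left(\frac{51 + 113}{113 + 2 \cdot \frac{76}{120}} + 27716\right) + 59 \cdot 55 = \left(\frac{1}{113 + 2 \cdot 76 \cdot \frac{1}{120}} \cdot 164 + 27716\right) + 3245 = \left(\frac{1}{113 + 2 \cdot \frac{19}{30}} \cdot 164 + 27716\right) + 3245 = \left(\frac{1}{113 + \frac{19}{15}} \cdot 164 + 27716\right) + 3245 = \left(\frac{1}{\frac{1714}{15}} \cdot 164 + 27716\right) + 3245 = \left(\frac{15}{1714} \cdot 164 + 27716\right) + 3245 = \left(\frac{1230}{857} + 27716\right) + 3245 = \frac{23753842}{857} + 3245 = \frac{26534807}{857}$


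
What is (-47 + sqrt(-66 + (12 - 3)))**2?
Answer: (47 - I*sqrt(57))**2 ≈ 2152.0 - 709.68*I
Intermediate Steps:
(-47 + sqrt(-66 + (12 - 3)))**2 = (-47 + sqrt(-66 + 9))**2 = (-47 + sqrt(-57))**2 = (-47 + I*sqrt(57))**2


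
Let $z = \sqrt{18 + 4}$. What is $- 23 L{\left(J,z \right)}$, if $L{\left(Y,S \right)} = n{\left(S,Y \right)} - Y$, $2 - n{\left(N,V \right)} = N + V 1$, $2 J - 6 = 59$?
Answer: $1449 + 23 \sqrt{22} \approx 1556.9$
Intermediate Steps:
$J = \frac{65}{2}$ ($J = 3 + \frac{1}{2} \cdot 59 = 3 + \frac{59}{2} = \frac{65}{2} \approx 32.5$)
$n{\left(N,V \right)} = 2 - N - V$ ($n{\left(N,V \right)} = 2 - \left(N + V 1\right) = 2 - \left(N + V\right) = 2 - N - V$)
$z = \sqrt{22} \approx 4.6904$
$L{\left(Y,S \right)} = 2 - S - 2 Y$ ($L{\left(Y,S \right)} = \left(2 - S - Y\right) - Y = 2 - S - 2 Y$)
$- 23 L{\left(J,z \right)} = - 23 \left(2 - \sqrt{22} - 65\right) = - 23 \left(-63 - \sqrt{22}\right) = 1449 + 23 \sqrt{22}$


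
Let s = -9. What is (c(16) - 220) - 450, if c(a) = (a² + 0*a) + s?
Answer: -423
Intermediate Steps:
c(a) = -9 + a² (c(a) = (a² + 0*a) - 9 = (a² + 0) - 9 = a² - 9 = -9 + a²)
(c(16) - 220) - 450 = ((-9 + 16²) - 220) - 450 = ((-9 + 256) - 220) - 450 = (247 - 220) - 450 = 27 - 450 = -423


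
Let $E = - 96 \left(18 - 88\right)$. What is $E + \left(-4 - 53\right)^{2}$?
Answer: $9969$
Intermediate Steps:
$E = 6720$ ($E = \left(-96\right) \left(-70\right) = 6720$)
$E + \left(-4 - 53\right)^{2} = 6720 + \left(-4 - 53\right)^{2} = 6720 + \left(-57\right)^{2} = 6720 + 3249 = 9969$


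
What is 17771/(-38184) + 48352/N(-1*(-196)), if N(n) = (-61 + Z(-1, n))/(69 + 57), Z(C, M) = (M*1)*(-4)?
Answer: -232645385263/32265480 ≈ -7210.4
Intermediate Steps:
Z(C, M) = -4*M (Z(C, M) = M*(-4) = -4*M)
N(n) = -61/126 - 2*n/63 (N(n) = (-61 - 4*n)/(69 + 57) = (-61 - 4*n)/126 = (-61 - 4*n)*(1/126) = -61/126 - 2*n/63)
17771/(-38184) + 48352/N(-1*(-196)) = 17771/(-38184) + 48352/(-61/126 - (-2)*(-196)/63) = 17771*(-1/38184) + 48352/(-61/126 - 2/63*196) = -17771/38184 + 48352/(-61/126 - 56/9) = -17771/38184 + 48352/(-845/126) = -17771/38184 + 48352*(-126/845) = -17771/38184 - 6092352/845 = -232645385263/32265480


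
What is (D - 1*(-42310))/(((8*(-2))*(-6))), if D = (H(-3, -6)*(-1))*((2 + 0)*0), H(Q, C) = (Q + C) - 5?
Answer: 21155/48 ≈ 440.73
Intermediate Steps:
H(Q, C) = -5 + C + Q (H(Q, C) = (C + Q) - 5 = -5 + C + Q)
D = 0 (D = ((-5 - 6 - 3)*(-1))*((2 + 0)*0) = (-14*(-1))*(2*0) = 14*0 = 0)
(D - 1*(-42310))/(((8*(-2))*(-6))) = (0 - 1*(-42310))/(((8*(-2))*(-6))) = (0 + 42310)/((-16*(-6))) = 42310/96 = 42310*(1/96) = 21155/48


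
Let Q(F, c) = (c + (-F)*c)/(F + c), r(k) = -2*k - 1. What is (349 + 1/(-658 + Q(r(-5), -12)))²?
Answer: 57988974481/476100 ≈ 1.2180e+5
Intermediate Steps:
r(k) = -1 - 2*k
Q(F, c) = (c - F*c)/(F + c)
(349 + 1/(-658 + Q(r(-5), -12)))² = (349 + 1/(-658 - 12*(1 - (-1 - 2*(-5)))/((-1 - 2*(-5)) - 12)))² = (349 + 1/(-658 - 12*(1 - (-1 + 10))/((-1 + 10) - 12)))² = (349 + 1/(-658 - 12*(1 - 1*9)/(9 - 12)))² = (349 + 1/(-658 - 12*(1 - 9)/(-3)))² = (349 + 1/(-658 - 12*(-⅓)*(-8)))² = (349 + 1/(-658 - 32))² = (349 + 1/(-690))² = (349 - 1/690)² = (240809/690)² = 57988974481/476100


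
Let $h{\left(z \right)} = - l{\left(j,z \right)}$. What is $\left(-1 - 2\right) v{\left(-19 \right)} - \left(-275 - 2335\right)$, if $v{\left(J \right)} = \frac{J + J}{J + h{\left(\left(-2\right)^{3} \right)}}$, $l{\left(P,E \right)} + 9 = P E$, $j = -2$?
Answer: $\frac{33873}{13} \approx 2605.6$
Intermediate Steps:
$l{\left(P,E \right)} = -9 + E P$ ($l{\left(P,E \right)} = -9 + P E = -9 + E P$)
$h{\left(z \right)} = 9 + 2 z$ ($h{\left(z \right)} = - (-9 + z \left(-2\right)) = - (-9 - 2 z) = 9 + 2 z$)
$v{\left(J \right)} = \frac{2 J}{-7 + J}$ ($v{\left(J \right)} = \frac{J + J}{J + \left(9 + 2 \left(-2\right)^{3}\right)} = \frac{2 J}{J + \left(9 + 2 \left(-8\right)\right)} = \frac{2 J}{J + \left(9 - 16\right)} = \frac{2 J}{J - 7} = \frac{2 J}{-7 + J}$)
$\left(-1 - 2\right) v{\left(-19 \right)} - \left(-275 - 2335\right) = \left(-1 - 2\right) 2 \left(-19\right) \frac{1}{-7 - 19} - \left(-275 - 2335\right) = \left(-1 - 2\right) 2 \left(-19\right) \frac{1}{-26} - -2610 = - 3 \cdot 2 \left(-19\right) \left(- \frac{1}{26}\right) + 2610 = \left(-3\right) \frac{19}{13} + 2610 = - \frac{57}{13} + 2610 = \frac{33873}{13}$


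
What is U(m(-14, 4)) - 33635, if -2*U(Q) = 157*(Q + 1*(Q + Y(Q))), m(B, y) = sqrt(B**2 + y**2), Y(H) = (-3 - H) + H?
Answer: -66799/2 - 314*sqrt(53) ≈ -35685.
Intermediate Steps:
Y(H) = -3
U(Q) = 471/2 - 157*Q (U(Q) = -157*(Q + 1*(Q - 3))/2 = -157*(Q + 1*(-3 + Q))/2 = -157*(Q + (-3 + Q))/2 = -157*(-3 + 2*Q)/2 = -(-471 + 314*Q)/2 = 471/2 - 157*Q)
U(m(-14, 4)) - 33635 = (471/2 - 157*sqrt((-14)**2 + 4**2)) - 33635 = (471/2 - 157*sqrt(196 + 16)) - 33635 = (471/2 - 314*sqrt(53)) - 33635 = -66799/2 - 314*sqrt(53)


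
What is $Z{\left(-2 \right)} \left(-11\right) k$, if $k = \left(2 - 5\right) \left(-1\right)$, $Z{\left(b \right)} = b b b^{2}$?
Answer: $-528$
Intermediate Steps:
$Z{\left(b \right)} = b^{4}$ ($Z{\left(b \right)} = b^{2} b^{2} = b^{4}$)
$k = 3$ ($k = \left(-3\right) \left(-1\right) = 3$)
$Z{\left(-2 \right)} \left(-11\right) k = \left(-2\right)^{4} \left(-11\right) 3 = 16 \left(-11\right) 3 = \left(-176\right) 3 = -528$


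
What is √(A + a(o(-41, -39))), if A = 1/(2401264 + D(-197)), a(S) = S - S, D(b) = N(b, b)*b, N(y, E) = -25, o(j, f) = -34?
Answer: √2406189/2406189 ≈ 0.00064467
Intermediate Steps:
D(b) = -25*b
a(S) = 0
A = 1/2406189 (A = 1/(2401264 - 25*(-197)) = 1/(2401264 + 4925) = 1/2406189 ≈ 4.1559e-7)
√(A + a(o(-41, -39))) = √(1/2406189 + 0) = √(1/2406189) = √2406189/2406189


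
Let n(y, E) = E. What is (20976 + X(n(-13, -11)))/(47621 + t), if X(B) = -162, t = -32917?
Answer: 10407/7352 ≈ 1.4155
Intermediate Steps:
(20976 + X(n(-13, -11)))/(47621 + t) = (20976 - 162)/(47621 - 32917) = 20814/14704 = 20814*(1/14704) = 10407/7352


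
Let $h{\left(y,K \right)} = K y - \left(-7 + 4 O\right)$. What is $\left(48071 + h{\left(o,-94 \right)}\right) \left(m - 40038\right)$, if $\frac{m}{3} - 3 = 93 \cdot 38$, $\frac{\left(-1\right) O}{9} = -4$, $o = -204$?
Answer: $-1974845970$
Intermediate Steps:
$O = 36$ ($O = \left(-9\right) \left(-4\right) = 36$)
$h{\left(y,K \right)} = -137 + K y$ ($h{\left(y,K \right)} = K y + \left(7 - 144\right) = K y - 137 = -137 + K y$)
$m = 10611$ ($m = 9 + 3 \cdot 93 \cdot 38 = 9 + 3 \cdot 3534 = 9 + 10602 = 10611$)
$\left(48071 + h{\left(o,-94 \right)}\right) \left(m - 40038\right) = \left(48071 - -19039\right) \left(10611 - 40038\right) = \left(48071 + \left(-137 + 19176\right)\right) \left(-29427\right) = \left(48071 + 19039\right) \left(-29427\right) = 67110 \left(-29427\right) = -1974845970$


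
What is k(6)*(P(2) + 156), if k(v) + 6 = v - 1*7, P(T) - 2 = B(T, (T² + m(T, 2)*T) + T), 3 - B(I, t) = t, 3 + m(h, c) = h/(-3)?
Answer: -3409/3 ≈ -1136.3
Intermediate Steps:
m(h, c) = -3 - h/3 (m(h, c) = -3 + h/(-3) = -3 + h*(-⅓) = -3 - h/3)
B(I, t) = 3 - t
P(T) = 5 - T - T² - T*(-3 - T/3) (P(T) = 2 + (3 - ((T² + (-3 - T/3)*T) + T)) = 2 + (3 - ((T² + T*(-3 - T/3)) + T)) = 2 + (3 - (T + T² + T*(-3 - T/3))) = 2 + (3 + (-T - T² - T*(-3 - T/3))) = 2 + (3 - T - T² - T*(-3 - T/3)) = 5 - T - T² - T*(-3 - T/3))
k(v) = -13 + v (k(v) = -6 + (v - 1*7) = -6 + (v - 7) = -6 + (-7 + v) = -13 + v)
k(6)*(P(2) + 156) = (-13 + 6)*((5 - ⅔*2*(-3 + 2)) + 156) = -7*((5 - ⅔*2*(-1)) + 156) = -7*((5 + 4/3) + 156) = -7*(19/3 + 156) = -7*487/3 = -3409/3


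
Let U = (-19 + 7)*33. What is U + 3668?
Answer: 3272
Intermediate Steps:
U = -396 (U = -12*33 = -396)
U + 3668 = -396 + 3668 = 3272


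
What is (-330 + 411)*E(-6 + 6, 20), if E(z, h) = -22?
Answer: -1782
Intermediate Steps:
(-330 + 411)*E(-6 + 6, 20) = (-330 + 411)*(-22) = 81*(-22) = -1782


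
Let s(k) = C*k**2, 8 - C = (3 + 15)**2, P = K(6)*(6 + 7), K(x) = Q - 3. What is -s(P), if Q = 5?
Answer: 213616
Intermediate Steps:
K(x) = 2 (K(x) = 5 - 3 = 2)
P = 26 (P = 2*(6 + 7) = 2*13 = 26)
C = -316 (C = 8 - (3 + 15)**2 = 8 - 1*18**2 = 8 - 1*324 = 8 - 324 = -316)
s(k) = -316*k**2
-s(P) = -(-316)*26**2 = -(-316)*676 = -1*(-213616) = 213616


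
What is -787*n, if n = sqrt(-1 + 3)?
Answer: -787*sqrt(2) ≈ -1113.0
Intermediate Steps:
n = sqrt(2) ≈ 1.4142
-787*n = -787*sqrt(2)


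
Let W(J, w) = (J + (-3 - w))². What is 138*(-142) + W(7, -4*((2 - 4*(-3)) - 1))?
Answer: -16460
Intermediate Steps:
W(J, w) = (-3 + J - w)²
138*(-142) + W(7, -4*((2 - 4*(-3)) - 1)) = 138*(-142) + (3 - 4*((2 - 4*(-3)) - 1) - 1*7)² = -19596 + (3 - 4*((2 + 12) - 1) - 7)² = -19596 + (3 - 4*(14 - 1) - 7)² = -19596 + (3 - 4*13 - 7)² = -19596 + (3 - 52 - 7)² = -19596 + (-56)² = -19596 + 3136 = -16460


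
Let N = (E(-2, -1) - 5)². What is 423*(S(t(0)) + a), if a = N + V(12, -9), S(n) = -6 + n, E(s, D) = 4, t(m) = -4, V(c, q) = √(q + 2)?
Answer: -3807 + 423*I*√7 ≈ -3807.0 + 1119.2*I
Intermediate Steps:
V(c, q) = √(2 + q)
N = 1 (N = (4 - 5)² = (-1)² = 1)
a = 1 + I*√7 (a = 1 + √(2 - 9) = 1 + √(-7) = 1 + I*√7 ≈ 1.0 + 2.6458*I)
423*(S(t(0)) + a) = 423*((-6 - 4) + (1 + I*√7)) = 423*(-10 + (1 + I*√7)) = 423*(-9 + I*√7) = -3807 + 423*I*√7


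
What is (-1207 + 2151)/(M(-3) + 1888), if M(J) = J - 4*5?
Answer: 944/1865 ≈ 0.50617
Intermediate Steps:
M(J) = -20 + J (M(J) = J - 20 = -20 + J)
(-1207 + 2151)/(M(-3) + 1888) = (-1207 + 2151)/((-20 - 3) + 1888) = 944/(-23 + 1888) = 944/1865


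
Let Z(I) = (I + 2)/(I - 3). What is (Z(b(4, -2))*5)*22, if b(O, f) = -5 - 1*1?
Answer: 440/9 ≈ 48.889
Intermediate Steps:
b(O, f) = -6 (b(O, f) = -5 - 1 = -6)
Z(I) = (2 + I)/(-3 + I)
(Z(b(4, -2))*5)*22 = (((2 - 6)/(-3 - 6))*5)*22 = ((-4/(-9))*5)*22 = (-1/9*(-4)*5)*22 = ((4/9)*5)*22 = (20/9)*22 = 440/9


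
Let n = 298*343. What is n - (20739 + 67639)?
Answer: 13836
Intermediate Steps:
n = 102214
n - (20739 + 67639) = 102214 - (20739 + 67639) = 102214 - 1*88378 = 102214 - 88378 = 13836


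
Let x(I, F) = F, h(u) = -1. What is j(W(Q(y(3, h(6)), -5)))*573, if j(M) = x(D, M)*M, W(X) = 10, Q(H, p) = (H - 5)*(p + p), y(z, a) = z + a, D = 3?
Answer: 57300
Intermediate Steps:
y(z, a) = a + z
Q(H, p) = 2*p*(-5 + H) (Q(H, p) = (-5 + H)*(2*p) = 2*p*(-5 + H))
j(M) = M² (j(M) = M*M = M²)
j(W(Q(y(3, h(6)), -5)))*573 = 10²*573 = 100*573 = 57300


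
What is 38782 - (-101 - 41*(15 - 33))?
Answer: 38145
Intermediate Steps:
38782 - (-101 - 41*(15 - 33)) = 38782 - (-101 - 41*(-18)) = 38782 - (-101 + 738) = 38782 - 1*637 = 38782 - 637 = 38145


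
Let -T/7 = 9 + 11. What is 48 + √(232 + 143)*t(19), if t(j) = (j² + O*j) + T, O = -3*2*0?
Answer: 48 + 1105*√15 ≈ 4327.6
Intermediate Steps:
O = 0 (O = -6*0 = 0)
T = -140 (T = -7*(9 + 11) = -7*20 = -140)
t(j) = -140 + j² (t(j) = (j² + 0*j) - 140 = (j² + 0) - 140 = j² - 140 = -140 + j²)
48 + √(232 + 143)*t(19) = 48 + √(232 + 143)*(-140 + 19²) = 48 + √375*(-140 + 361) = 48 + (5*√15)*221 = 48 + 1105*√15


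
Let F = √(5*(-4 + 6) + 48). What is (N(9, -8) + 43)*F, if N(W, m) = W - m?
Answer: 60*√58 ≈ 456.95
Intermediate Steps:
F = √58 (F = √(5*2 + 48) = √(10 + 48) = √58 ≈ 7.6158)
(N(9, -8) + 43)*F = ((9 - 1*(-8)) + 43)*√58 = ((9 + 8) + 43)*√58 = (17 + 43)*√58 = 60*√58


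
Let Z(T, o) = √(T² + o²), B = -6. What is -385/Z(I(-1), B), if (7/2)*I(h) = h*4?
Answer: -2695*√457/914 ≈ -63.033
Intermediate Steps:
I(h) = 8*h/7 (I(h) = 2*(h*4)/7 = 2*(4*h)/7 = 8*h/7)
-385/Z(I(-1), B) = -385/√(((8/7)*(-1))² + (-6)²) = -385/√((-8/7)² + 36) = -385/√(64/49 + 36) = -385*7*√457/914 = -2695*√457/914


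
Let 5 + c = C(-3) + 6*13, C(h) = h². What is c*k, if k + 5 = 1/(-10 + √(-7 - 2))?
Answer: -45510/109 - 246*I/109 ≈ -417.52 - 2.2569*I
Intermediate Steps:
c = 82 (c = -5 + ((-3)² + 6*13) = -5 + (9 + 78) = -5 + 87 = 82)
k = -5 + (-10 - 3*I)/109 (k = -5 + 1/(-10 + √(-7 - 2)) = -5 + 1/(-10 + √(-9)) = -5 + 1/(-10 + 3*I) = -5 + (-10 - 3*I)/109 ≈ -5.0917 - 0.027523*I)
c*k = 82*(-555/109 - 3*I/109) = -45510/109 - 246*I/109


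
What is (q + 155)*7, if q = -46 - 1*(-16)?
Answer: 875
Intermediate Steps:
q = -30 (q = -46 + 16 = -30)
(q + 155)*7 = (-30 + 155)*7 = 125*7 = 875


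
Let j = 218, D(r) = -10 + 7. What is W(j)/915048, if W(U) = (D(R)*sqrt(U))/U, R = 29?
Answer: -sqrt(218)/66493488 ≈ -2.2205e-7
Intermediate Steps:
D(r) = -3
W(U) = -3/sqrt(U) (W(U) = (-3*sqrt(U))/U = -3/sqrt(U))
W(j)/915048 = -3*sqrt(218)/218/915048 = -3*sqrt(218)/218*(1/915048) = -sqrt(218)/66493488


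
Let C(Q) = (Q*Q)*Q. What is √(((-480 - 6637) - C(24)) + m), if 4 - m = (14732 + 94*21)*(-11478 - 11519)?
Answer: √384166945 ≈ 19600.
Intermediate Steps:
m = 384187886 (m = 4 - (14732 + 94*21)*(-11478 - 11519) = 4 - (14732 + 1974)*(-22997) = 4 - 16706*(-22997) = 4 - 1*(-384187882) = 4 + 384187882 = 384187886)
C(Q) = Q³ (C(Q) = Q²*Q = Q³)
√(((-480 - 6637) - C(24)) + m) = √(((-480 - 6637) - 1*24³) + 384187886) = √((-7117 - 1*13824) + 384187886) = √((-7117 - 13824) + 384187886) = √(-20941 + 384187886) = √384166945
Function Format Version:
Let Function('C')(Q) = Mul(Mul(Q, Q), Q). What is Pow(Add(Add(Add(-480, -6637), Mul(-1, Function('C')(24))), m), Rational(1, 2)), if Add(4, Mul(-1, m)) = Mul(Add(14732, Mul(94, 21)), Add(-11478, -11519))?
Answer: Pow(384166945, Rational(1, 2)) ≈ 19600.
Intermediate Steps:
m = 384187886 (m = Add(4, Mul(-1, Mul(Add(14732, Mul(94, 21)), Add(-11478, -11519)))) = Add(4, Mul(-1, Mul(Add(14732, 1974), -22997))) = Add(4, Mul(-1, Mul(16706, -22997))) = Add(4, Mul(-1, -384187882)) = Add(4, 384187882) = 384187886)
Function('C')(Q) = Pow(Q, 3) (Function('C')(Q) = Mul(Pow(Q, 2), Q) = Pow(Q, 3))
Pow(Add(Add(Add(-480, -6637), Mul(-1, Function('C')(24))), m), Rational(1, 2)) = Pow(Add(Add(Add(-480, -6637), Mul(-1, Pow(24, 3))), 384187886), Rational(1, 2)) = Pow(Add(Add(-7117, Mul(-1, 13824)), 384187886), Rational(1, 2)) = Pow(Add(Add(-7117, -13824), 384187886), Rational(1, 2)) = Pow(Add(-20941, 384187886), Rational(1, 2)) = Pow(384166945, Rational(1, 2))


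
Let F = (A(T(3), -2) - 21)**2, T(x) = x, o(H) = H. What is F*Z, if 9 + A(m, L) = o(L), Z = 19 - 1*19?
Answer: 0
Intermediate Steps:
Z = 0 (Z = 19 - 19 = 0)
A(m, L) = -9 + L
F = 1024 (F = ((-9 - 2) - 21)**2 = (-11 - 21)**2 = (-32)**2 = 1024)
F*Z = 1024*0 = 0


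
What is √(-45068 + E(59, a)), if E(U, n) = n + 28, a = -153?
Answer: I*√45193 ≈ 212.59*I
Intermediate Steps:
E(U, n) = 28 + n
√(-45068 + E(59, a)) = √(-45068 + (28 - 153)) = √(-45068 - 125) = √(-45193) = I*√45193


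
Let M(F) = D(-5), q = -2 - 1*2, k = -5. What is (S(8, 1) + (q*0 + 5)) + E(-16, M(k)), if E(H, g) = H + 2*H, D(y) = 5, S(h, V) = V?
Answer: -42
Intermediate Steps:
q = -4 (q = -2 - 2 = -4)
M(F) = 5
E(H, g) = 3*H
(S(8, 1) + (q*0 + 5)) + E(-16, M(k)) = (1 + (-4*0 + 5)) + 3*(-16) = (1 + (0 + 5)) - 48 = (1 + 5) - 48 = 6 - 48 = -42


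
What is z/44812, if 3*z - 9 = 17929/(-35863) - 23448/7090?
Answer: 330096449/8545715730030 ≈ 3.8627e-5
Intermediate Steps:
z = 660192898/381403005 (z = 3 + (17929/(-35863) - 23448/7090)/3 = 3 + (17929*(-1/35863) - 23448*1/7090)/3 = 3 + (-17929/35863 - 11724/3545)/3 = 3 + (⅓)*(-484016117/127134335) = 3 - 484016117/381403005 = 660192898/381403005 ≈ 1.7310)
z/44812 = (660192898/381403005)/44812 = (660192898/381403005)*(1/44812) = 330096449/8545715730030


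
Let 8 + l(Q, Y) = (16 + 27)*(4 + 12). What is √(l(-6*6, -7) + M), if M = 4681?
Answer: √5361 ≈ 73.219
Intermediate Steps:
l(Q, Y) = 680 (l(Q, Y) = -8 + (16 + 27)*(4 + 12) = -8 + 43*16 = -8 + 688 = 680)
√(l(-6*6, -7) + M) = √(680 + 4681) = √5361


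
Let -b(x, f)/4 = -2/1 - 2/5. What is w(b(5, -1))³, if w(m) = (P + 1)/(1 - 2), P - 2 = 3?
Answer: -216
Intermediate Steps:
P = 5 (P = 2 + 3 = 5)
b(x, f) = 48/5 (b(x, f) = -4*(-2/1 - 2/5) = -4*(-2*1 - 2*⅕) = -4*(-2 - ⅖) = -4*(-12/5) = 48/5)
w(m) = -6 (w(m) = (5 + 1)/(1 - 2) = 6/(-1) = 6*(-1) = -6)
w(b(5, -1))³ = (-6)³ = -216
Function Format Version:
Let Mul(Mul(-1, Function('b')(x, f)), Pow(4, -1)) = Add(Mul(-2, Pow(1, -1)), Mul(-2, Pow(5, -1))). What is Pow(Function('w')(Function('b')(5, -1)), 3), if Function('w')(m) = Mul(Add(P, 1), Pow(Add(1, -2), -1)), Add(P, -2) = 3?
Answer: -216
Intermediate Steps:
P = 5 (P = Add(2, 3) = 5)
Function('b')(x, f) = Rational(48, 5) (Function('b')(x, f) = Mul(-4, Add(Mul(-2, Pow(1, -1)), Mul(-2, Pow(5, -1)))) = Mul(-4, Add(Mul(-2, 1), Mul(-2, Rational(1, 5)))) = Mul(-4, Add(-2, Rational(-2, 5))) = Mul(-4, Rational(-12, 5)) = Rational(48, 5))
Function('w')(m) = -6 (Function('w')(m) = Mul(Add(5, 1), Pow(Add(1, -2), -1)) = Mul(6, Pow(-1, -1)) = Mul(6, -1) = -6)
Pow(Function('w')(Function('b')(5, -1)), 3) = Pow(-6, 3) = -216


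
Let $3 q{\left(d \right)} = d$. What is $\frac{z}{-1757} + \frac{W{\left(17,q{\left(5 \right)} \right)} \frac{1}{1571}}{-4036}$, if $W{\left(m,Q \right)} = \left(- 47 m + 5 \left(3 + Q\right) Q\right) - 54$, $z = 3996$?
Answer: $- \frac{228018882445}{100263212028} \approx -2.2742$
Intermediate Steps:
$q{\left(d \right)} = \frac{d}{3}$
$W{\left(m,Q \right)} = -54 - 47 m + Q \left(15 + 5 Q\right)$ ($W{\left(m,Q \right)} = \left(- 47 m + \left(15 + 5 Q\right) Q\right) - 54 = \left(- 47 m + Q \left(15 + 5 Q\right)\right) - 54 = -54 - 47 m + Q \left(15 + 5 Q\right)$)
$\frac{z}{-1757} + \frac{W{\left(17,q{\left(5 \right)} \right)} \frac{1}{1571}}{-4036} = \frac{3996}{-1757} + \frac{\left(-54 - 799 + 5 \left(\frac{1}{3} \cdot 5\right)^{2} + 15 \cdot \frac{1}{3} \cdot 5\right) \frac{1}{1571}}{-4036} = 3996 \left(- \frac{1}{1757}\right) + \left(-54 - 799 + 5 \left(\frac{5}{3}\right)^{2} + 15 \cdot \frac{5}{3}\right) \frac{1}{1571} \left(- \frac{1}{4036}\right) = - \frac{3996}{1757} + \left(-54 - 799 + 5 \cdot \frac{25}{9} + 25\right) \frac{1}{1571} \left(- \frac{1}{4036}\right) = - \frac{3996}{1757} + \left(-54 - 799 + \frac{125}{9} + 25\right) \frac{1}{1571} \left(- \frac{1}{4036}\right) = - \frac{3996}{1757} + \left(- \frac{7327}{9}\right) \frac{1}{1571} \left(- \frac{1}{4036}\right) = - \frac{3996}{1757} - - \frac{7327}{57065004} = - \frac{3996}{1757} + \frac{7327}{57065004} = - \frac{228018882445}{100263212028}$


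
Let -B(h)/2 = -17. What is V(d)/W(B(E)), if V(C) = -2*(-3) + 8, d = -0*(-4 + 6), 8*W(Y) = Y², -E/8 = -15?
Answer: 28/289 ≈ 0.096886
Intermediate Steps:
E = 120 (E = -8*(-15) = 120)
B(h) = 34 (B(h) = -2*(-17) = 34)
W(Y) = Y²/8
d = 0 (d = -0*2 = -2*0 = 0)
V(C) = 14 (V(C) = 6 + 8 = 14)
V(d)/W(B(E)) = 14/(((⅛)*34²)) = 14/(((⅛)*1156)) = 14/(289/2) = 14*(2/289) = 28/289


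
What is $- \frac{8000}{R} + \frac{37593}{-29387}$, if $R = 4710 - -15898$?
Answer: $- \frac{15778321}{9462614} \approx -1.6674$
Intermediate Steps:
$R = 20608$ ($R = 4710 + 15898 = 20608$)
$- \frac{8000}{R} + \frac{37593}{-29387} = - \frac{8000}{20608} + \frac{37593}{-29387} = \left(-8000\right) \frac{1}{20608} + 37593 \left(- \frac{1}{29387}\right) = - \frac{125}{322} - \frac{37593}{29387} = - \frac{15778321}{9462614}$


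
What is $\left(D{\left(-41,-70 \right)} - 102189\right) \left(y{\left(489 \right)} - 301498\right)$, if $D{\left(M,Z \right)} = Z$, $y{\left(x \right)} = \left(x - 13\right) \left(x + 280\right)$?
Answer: $-6600409414$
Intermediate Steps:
$y{\left(x \right)} = \left(-13 + x\right) \left(280 + x\right)$
$\left(D{\left(-41,-70 \right)} - 102189\right) \left(y{\left(489 \right)} - 301498\right) = \left(-70 - 102189\right) \left(\left(-3640 + 489^{2} + 267 \cdot 489\right) - 301498\right) = - 102259 \left(\left(-3640 + 239121 + 130563\right) - 301498\right) = - 102259 \left(366044 - 301498\right) = \left(-102259\right) 64546 = -6600409414$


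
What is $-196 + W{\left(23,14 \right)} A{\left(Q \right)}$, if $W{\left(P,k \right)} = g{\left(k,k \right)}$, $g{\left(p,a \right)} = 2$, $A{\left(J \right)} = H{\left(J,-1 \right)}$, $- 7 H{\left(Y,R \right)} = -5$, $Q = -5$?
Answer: $- \frac{1362}{7} \approx -194.57$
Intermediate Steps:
$H{\left(Y,R \right)} = \frac{5}{7}$ ($H{\left(Y,R \right)} = \left(- \frac{1}{7}\right) \left(-5\right) = \frac{5}{7}$)
$A{\left(J \right)} = \frac{5}{7}$
$W{\left(P,k \right)} = 2$
$-196 + W{\left(23,14 \right)} A{\left(Q \right)} = -196 + 2 \cdot \frac{5}{7} = -196 + \frac{10}{7} = - \frac{1362}{7}$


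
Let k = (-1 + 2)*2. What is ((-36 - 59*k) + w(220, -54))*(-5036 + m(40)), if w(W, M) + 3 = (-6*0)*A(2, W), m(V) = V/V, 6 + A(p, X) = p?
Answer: 790495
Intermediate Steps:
A(p, X) = -6 + p
m(V) = 1
k = 2 (k = 1*2 = 2)
w(W, M) = -3 (w(W, M) = -3 + (-6*0)*(-6 + 2) = -3 + 0*(-4) = -3 + 0 = -3)
((-36 - 59*k) + w(220, -54))*(-5036 + m(40)) = ((-36 - 59*2) - 3)*(-5036 + 1) = ((-36 - 118) - 3)*(-5035) = (-154 - 3)*(-5035) = -157*(-5035) = 790495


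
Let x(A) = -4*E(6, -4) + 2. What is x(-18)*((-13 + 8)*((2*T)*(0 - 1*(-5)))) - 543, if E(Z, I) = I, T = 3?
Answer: -3243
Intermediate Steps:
x(A) = 18 (x(A) = -4*(-4) + 2 = 16 + 2 = 18)
x(-18)*((-13 + 8)*((2*T)*(0 - 1*(-5)))) - 543 = 18*((-13 + 8)*((2*3)*(0 - 1*(-5)))) - 543 = 18*(-30*(0 + 5)) - 543 = 18*(-30*5) - 543 = 18*(-5*30) - 543 = 18*(-150) - 543 = -2700 - 543 = -3243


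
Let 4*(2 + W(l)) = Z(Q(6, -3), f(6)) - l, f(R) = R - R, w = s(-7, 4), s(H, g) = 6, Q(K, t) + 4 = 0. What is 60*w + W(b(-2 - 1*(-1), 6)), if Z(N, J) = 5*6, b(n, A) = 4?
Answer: 729/2 ≈ 364.50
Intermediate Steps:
Q(K, t) = -4 (Q(K, t) = -4 + 0 = -4)
w = 6
f(R) = 0
Z(N, J) = 30
W(l) = 11/2 - l/4 (W(l) = -2 + (30 - l)/4 = -2 + (15/2 - l/4) = 11/2 - l/4)
60*w + W(b(-2 - 1*(-1), 6)) = 60*6 + (11/2 - ¼*4) = 360 + (11/2 - 1) = 360 + 9/2 = 729/2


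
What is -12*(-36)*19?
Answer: 8208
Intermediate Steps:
-12*(-36)*19 = 432*19 = 8208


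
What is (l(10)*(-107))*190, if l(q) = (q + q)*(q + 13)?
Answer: -9351800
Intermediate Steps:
l(q) = 2*q*(13 + q) (l(q) = (2*q)*(13 + q) = 2*q*(13 + q))
(l(10)*(-107))*190 = ((2*10*(13 + 10))*(-107))*190 = ((2*10*23)*(-107))*190 = (460*(-107))*190 = -49220*190 = -9351800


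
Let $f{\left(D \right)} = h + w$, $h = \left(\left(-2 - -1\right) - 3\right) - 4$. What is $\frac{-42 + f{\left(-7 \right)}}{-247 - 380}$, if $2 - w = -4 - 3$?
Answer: $\frac{41}{627} \approx 0.065391$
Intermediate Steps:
$w = 9$ ($w = 2 - \left(-4 - 3\right) = 2 - -7 = 2 + 7 = 9$)
$h = -8$ ($h = \left(\left(-2 + 1\right) - 3\right) - 4 = \left(-1 - 3\right) - 4 = -4 - 4 = -8$)
$f{\left(D \right)} = 1$ ($f{\left(D \right)} = -8 + 9 = 1$)
$\frac{-42 + f{\left(-7 \right)}}{-247 - 380} = \frac{-42 + 1}{-247 - 380} = - \frac{41}{-627} = \left(-41\right) \left(- \frac{1}{627}\right) = \frac{41}{627}$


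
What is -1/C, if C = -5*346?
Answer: 1/1730 ≈ 0.00057803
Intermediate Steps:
C = -1730
-1/C = -1/(-1730) = -1*(-1/1730) = 1/1730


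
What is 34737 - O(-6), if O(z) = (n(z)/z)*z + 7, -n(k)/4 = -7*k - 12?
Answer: 34850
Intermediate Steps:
n(k) = 48 + 28*k (n(k) = -4*(-7*k - 12) = -4*(-12 - 7*k) = 48 + 28*k)
O(z) = 55 + 28*z (O(z) = ((48 + 28*z)/z)*z + 7 = (48 + 28*z) + 7 = 55 + 28*z)
34737 - O(-6) = 34737 - (55 + 28*(-6)) = 34737 - (55 - 168) = 34737 - 1*(-113) = 34737 + 113 = 34850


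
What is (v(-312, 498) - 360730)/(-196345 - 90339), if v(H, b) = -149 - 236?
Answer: 361115/286684 ≈ 1.2596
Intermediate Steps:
v(H, b) = -385
(v(-312, 498) - 360730)/(-196345 - 90339) = (-385 - 360730)/(-196345 - 90339) = -361115/(-286684) = -361115*(-1/286684) = 361115/286684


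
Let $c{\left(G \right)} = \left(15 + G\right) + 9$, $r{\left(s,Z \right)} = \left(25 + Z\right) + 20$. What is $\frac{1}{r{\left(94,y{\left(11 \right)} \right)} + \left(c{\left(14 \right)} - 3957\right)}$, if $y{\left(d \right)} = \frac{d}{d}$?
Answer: $- \frac{1}{3873} \approx -0.0002582$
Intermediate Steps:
$y{\left(d \right)} = 1$
$r{\left(s,Z \right)} = 45 + Z$
$c{\left(G \right)} = 24 + G$
$\frac{1}{r{\left(94,y{\left(11 \right)} \right)} + \left(c{\left(14 \right)} - 3957\right)} = \frac{1}{\left(45 + 1\right) + \left(\left(24 + 14\right) - 3957\right)} = \frac{1}{46 + \left(38 - 3957\right)} = \frac{1}{46 - 3919} = \frac{1}{-3873} = - \frac{1}{3873}$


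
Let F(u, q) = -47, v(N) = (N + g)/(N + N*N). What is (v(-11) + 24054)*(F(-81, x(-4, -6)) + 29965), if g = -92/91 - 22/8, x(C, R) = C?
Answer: 2058180573819/2860 ≈ 7.1964e+8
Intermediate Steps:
g = -1369/364 (g = -92*1/91 - 22*1/8 = -92/91 - 11/4 = -1369/364 ≈ -3.7610)
v(N) = (-1369/364 + N)/(N + N**2) (v(N) = (N - 1369/364)/(N + N*N) = (-1369/364 + N)/(N + N**2))
(v(-11) + 24054)*(F(-81, x(-4, -6)) + 29965) = ((-1369/364 - 11)/((-11)*(1 - 11)) + 24054)*(-47 + 29965) = (-1/11*(-5373/364)/(-10) + 24054)*29918 = (-1/11*(-1/10)*(-5373/364) + 24054)*29918 = (-5373/40040 + 24054)*29918 = (963116787/40040)*29918 = 2058180573819/2860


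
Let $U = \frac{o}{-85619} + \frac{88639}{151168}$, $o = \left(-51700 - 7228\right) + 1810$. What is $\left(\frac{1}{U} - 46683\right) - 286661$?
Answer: $- \frac{5408025563841568}{16223596365} \approx -3.3334 \cdot 10^{5}$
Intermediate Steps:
$o = -57118$ ($o = -58928 + 1810 = -57118$)
$U = \frac{16223596365}{12942852992}$ ($U = - \frac{57118}{-85619} + \frac{88639}{151168} = \left(-57118\right) \left(- \frac{1}{85619}\right) + 88639 \cdot \frac{1}{151168} = \frac{57118}{85619} + \frac{88639}{151168} = \frac{16223596365}{12942852992} \approx 1.2535$)
$\left(\frac{1}{U} - 46683\right) - 286661 = \left(\frac{1}{\frac{16223596365}{12942852992}} - 46683\right) - 286661 = \left(\frac{12942852992}{16223596365} - 46683\right) - 286661 = - \frac{757353206254303}{16223596365} - 286661 = - \frac{5408025563841568}{16223596365}$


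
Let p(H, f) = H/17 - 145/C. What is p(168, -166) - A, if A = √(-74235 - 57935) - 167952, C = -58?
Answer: 5710789/34 - I*√132170 ≈ 1.6796e+5 - 363.55*I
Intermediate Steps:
p(H, f) = 5/2 + H/17 (p(H, f) = H/17 - 145/(-58) = H*(1/17) - 145*(-1/58) = H/17 + 5/2 = 5/2 + H/17)
A = -167952 + I*√132170 (A = √(-132170) - 167952 = I*√132170 - 167952 = -167952 + I*√132170 ≈ -1.6795e+5 + 363.55*I)
p(168, -166) - A = (5/2 + (1/17)*168) - (-167952 + I*√132170) = (5/2 + 168/17) + (167952 - I*√132170) = 421/34 + (167952 - I*√132170) = 5710789/34 - I*√132170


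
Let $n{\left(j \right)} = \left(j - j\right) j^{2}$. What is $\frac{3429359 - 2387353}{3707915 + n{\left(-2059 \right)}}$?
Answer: $\frac{1042006}{3707915} \approx 0.28102$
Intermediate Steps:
$n{\left(j \right)} = 0$ ($n{\left(j \right)} = 0 j^{2} = 0$)
$\frac{3429359 - 2387353}{3707915 + n{\left(-2059 \right)}} = \frac{3429359 - 2387353}{3707915 + 0} = \frac{1042006}{3707915}$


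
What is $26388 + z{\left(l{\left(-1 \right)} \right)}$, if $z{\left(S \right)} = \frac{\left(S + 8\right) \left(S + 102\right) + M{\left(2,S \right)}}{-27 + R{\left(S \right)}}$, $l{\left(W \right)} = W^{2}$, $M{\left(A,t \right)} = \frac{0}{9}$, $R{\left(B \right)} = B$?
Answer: $\frac{685161}{26} \approx 26352.0$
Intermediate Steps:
$M{\left(A,t \right)} = 0$ ($M{\left(A,t \right)} = 0 \cdot \frac{1}{9} = 0$)
$z{\left(S \right)} = \frac{\left(8 + S\right) \left(102 + S\right)}{-27 + S}$ ($z{\left(S \right)} = \frac{\left(S + 8\right) \left(S + 102\right) + 0}{-27 + S} = \frac{\left(8 + S\right) \left(102 + S\right) + 0}{-27 + S} = \frac{\left(8 + S\right) \left(102 + S\right)}{-27 + S}$)
$26388 + z{\left(l{\left(-1 \right)} \right)} = 26388 + \frac{816 + \left(\left(-1\right)^{2}\right)^{2} + 110 \left(-1\right)^{2}}{-27 + \left(-1\right)^{2}} = 26388 + \frac{816 + 1^{2} + 110 \cdot 1}{-27 + 1} = 26388 + \frac{816 + 1 + 110}{-26} = 26388 - \frac{927}{26} = \frac{685161}{26}$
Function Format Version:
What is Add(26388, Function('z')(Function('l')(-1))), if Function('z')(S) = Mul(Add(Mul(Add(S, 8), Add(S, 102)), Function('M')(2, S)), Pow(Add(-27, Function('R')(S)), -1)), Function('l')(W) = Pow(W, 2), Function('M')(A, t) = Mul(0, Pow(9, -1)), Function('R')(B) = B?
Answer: Rational(685161, 26) ≈ 26352.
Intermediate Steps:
Function('M')(A, t) = 0 (Function('M')(A, t) = Mul(0, Rational(1, 9)) = 0)
Function('z')(S) = Mul(Pow(Add(-27, S), -1), Add(8, S), Add(102, S)) (Function('z')(S) = Mul(Add(Mul(Add(S, 8), Add(S, 102)), 0), Pow(Add(-27, S), -1)) = Mul(Add(Mul(Add(8, S), Add(102, S)), 0), Pow(Add(-27, S), -1)) = Mul(Mul(Add(8, S), Add(102, S)), Pow(Add(-27, S), -1)) = Mul(Pow(Add(-27, S), -1), Add(8, S), Add(102, S)))
Add(26388, Function('z')(Function('l')(-1))) = Add(26388, Mul(Pow(Add(-27, Pow(-1, 2)), -1), Add(816, Pow(Pow(-1, 2), 2), Mul(110, Pow(-1, 2))))) = Add(26388, Mul(Pow(Add(-27, 1), -1), Add(816, Pow(1, 2), Mul(110, 1)))) = Add(26388, Mul(Pow(-26, -1), Add(816, 1, 110))) = Add(26388, Mul(Rational(-1, 26), 927)) = Add(26388, Rational(-927, 26)) = Rational(685161, 26)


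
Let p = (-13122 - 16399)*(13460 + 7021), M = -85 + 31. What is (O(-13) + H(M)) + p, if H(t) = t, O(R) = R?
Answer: -604619668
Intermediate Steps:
M = -54
p = -604619601 (p = -29521*20481 = -604619601)
(O(-13) + H(M)) + p = (-13 - 54) - 604619601 = -67 - 604619601 = -604619668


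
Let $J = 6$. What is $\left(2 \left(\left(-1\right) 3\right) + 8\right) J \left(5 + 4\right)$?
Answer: $108$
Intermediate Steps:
$\left(2 \left(\left(-1\right) 3\right) + 8\right) J \left(5 + 4\right) = \left(2 \left(\left(-1\right) 3\right) + 8\right) 6 \left(5 + 4\right) = \left(2 \left(-3\right) + 8\right) 6 \cdot 9 = \left(-6 + 8\right) 54 = 2 \cdot 54 = 108$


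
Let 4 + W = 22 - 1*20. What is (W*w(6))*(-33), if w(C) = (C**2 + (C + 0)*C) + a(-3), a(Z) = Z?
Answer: 4554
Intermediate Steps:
W = -2 (W = -4 + (22 - 1*20) = -4 + (22 - 20) = -4 + 2 = -2)
w(C) = -3 + 2*C**2 (w(C) = (C**2 + (C + 0)*C) - 3 = (C**2 + C*C) - 3 = (C**2 + C**2) - 3 = 2*C**2 - 3 = -3 + 2*C**2)
(W*w(6))*(-33) = -2*(-3 + 2*6**2)*(-33) = -2*(-3 + 2*36)*(-33) = -2*(-3 + 72)*(-33) = -2*69*(-33) = -138*(-33) = 4554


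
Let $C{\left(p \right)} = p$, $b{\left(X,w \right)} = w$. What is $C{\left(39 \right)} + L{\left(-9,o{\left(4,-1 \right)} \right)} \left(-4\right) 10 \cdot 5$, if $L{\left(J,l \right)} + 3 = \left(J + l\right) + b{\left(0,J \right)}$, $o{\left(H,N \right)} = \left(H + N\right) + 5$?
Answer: $2639$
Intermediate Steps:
$o{\left(H,N \right)} = 5 + H + N$
$L{\left(J,l \right)} = -3 + l + 2 J$ ($L{\left(J,l \right)} = -3 + \left(\left(J + l\right) + J\right) = -3 + \left(l + 2 J\right) = -3 + l + 2 J$)
$C{\left(39 \right)} + L{\left(-9,o{\left(4,-1 \right)} \right)} \left(-4\right) 10 \cdot 5 = 39 + \left(-3 + \left(5 + 4 - 1\right) + 2 \left(-9\right)\right) \left(-4\right) 10 \cdot 5 = 39 + \left(-3 + 8 - 18\right) \left(\left(-40\right) 5\right) = 39 - -2600 = 39 + 2600 = 2639$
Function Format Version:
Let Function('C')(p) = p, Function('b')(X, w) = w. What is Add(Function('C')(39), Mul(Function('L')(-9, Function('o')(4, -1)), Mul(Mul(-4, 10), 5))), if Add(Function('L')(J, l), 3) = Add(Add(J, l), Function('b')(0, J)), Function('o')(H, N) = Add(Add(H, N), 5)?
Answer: 2639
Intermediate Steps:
Function('o')(H, N) = Add(5, H, N)
Function('L')(J, l) = Add(-3, l, Mul(2, J)) (Function('L')(J, l) = Add(-3, Add(Add(J, l), J)) = Add(-3, Add(l, Mul(2, J))) = Add(-3, l, Mul(2, J)))
Add(Function('C')(39), Mul(Function('L')(-9, Function('o')(4, -1)), Mul(Mul(-4, 10), 5))) = Add(39, Mul(Add(-3, Add(5, 4, -1), Mul(2, -9)), Mul(Mul(-4, 10), 5))) = Add(39, Mul(Add(-3, 8, -18), Mul(-40, 5))) = Add(39, Mul(-13, -200)) = Add(39, 2600) = 2639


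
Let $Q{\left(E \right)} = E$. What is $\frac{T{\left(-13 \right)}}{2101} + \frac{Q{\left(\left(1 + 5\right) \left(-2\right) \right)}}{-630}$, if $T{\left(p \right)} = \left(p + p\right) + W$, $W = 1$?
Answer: $\frac{1577}{220605} \approx 0.0071485$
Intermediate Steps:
$T{\left(p \right)} = 1 + 2 p$ ($T{\left(p \right)} = \left(p + p\right) + 1 = 2 p + 1 = 1 + 2 p$)
$\frac{T{\left(-13 \right)}}{2101} + \frac{Q{\left(\left(1 + 5\right) \left(-2\right) \right)}}{-630} = \frac{1 + 2 \left(-13\right)}{2101} + \frac{\left(1 + 5\right) \left(-2\right)}{-630} = \left(1 - 26\right) \frac{1}{2101} + 6 \left(-2\right) \left(- \frac{1}{630}\right) = \left(-25\right) \frac{1}{2101} - - \frac{2}{105} = - \frac{25}{2101} + \frac{2}{105} = \frac{1577}{220605}$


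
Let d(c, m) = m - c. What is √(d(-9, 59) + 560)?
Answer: 2*√157 ≈ 25.060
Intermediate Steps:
√(d(-9, 59) + 560) = √((59 - 1*(-9)) + 560) = √((59 + 9) + 560) = √(68 + 560) = √628 = 2*√157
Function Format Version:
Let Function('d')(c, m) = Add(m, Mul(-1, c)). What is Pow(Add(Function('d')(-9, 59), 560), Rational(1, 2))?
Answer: Mul(2, Pow(157, Rational(1, 2))) ≈ 25.060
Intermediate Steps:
Pow(Add(Function('d')(-9, 59), 560), Rational(1, 2)) = Pow(Add(Add(59, Mul(-1, -9)), 560), Rational(1, 2)) = Pow(Add(Add(59, 9), 560), Rational(1, 2)) = Pow(Add(68, 560), Rational(1, 2)) = Pow(628, Rational(1, 2)) = Mul(2, Pow(157, Rational(1, 2)))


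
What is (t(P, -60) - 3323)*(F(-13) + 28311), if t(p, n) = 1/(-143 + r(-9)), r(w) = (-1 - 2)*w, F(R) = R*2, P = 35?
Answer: -10902990665/116 ≈ -9.3991e+7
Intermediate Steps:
F(R) = 2*R
r(w) = -3*w
t(p, n) = -1/116 (t(p, n) = 1/(-143 - 3*(-9)) = 1/(-143 + 27) = 1/(-116) = -1/116)
(t(P, -60) - 3323)*(F(-13) + 28311) = (-1/116 - 3323)*(2*(-13) + 28311) = -385469*(-26 + 28311)/116 = -385469/116*28285 = -10902990665/116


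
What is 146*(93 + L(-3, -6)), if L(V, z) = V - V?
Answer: 13578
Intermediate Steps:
L(V, z) = 0
146*(93 + L(-3, -6)) = 146*(93 + 0) = 146*93 = 13578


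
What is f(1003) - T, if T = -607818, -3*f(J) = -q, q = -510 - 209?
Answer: 1822735/3 ≈ 6.0758e+5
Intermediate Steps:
q = -719
f(J) = -719/3 (f(J) = -(-1)*(-719)/3 = -⅓*719 = -719/3)
f(1003) - T = -719/3 - 1*(-607818) = -719/3 + 607818 = 1822735/3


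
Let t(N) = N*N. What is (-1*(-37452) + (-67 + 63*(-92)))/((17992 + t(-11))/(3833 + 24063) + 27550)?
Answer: 881206744/768552913 ≈ 1.1466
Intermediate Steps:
t(N) = N²
(-1*(-37452) + (-67 + 63*(-92)))/((17992 + t(-11))/(3833 + 24063) + 27550) = (-1*(-37452) + (-67 + 63*(-92)))/((17992 + (-11)²)/(3833 + 24063) + 27550) = (37452 + (-67 - 5796))/((17992 + 121)/27896 + 27550) = (37452 - 5863)/(18113*(1/27896) + 27550) = 31589/(18113/27896 + 27550) = 31589/(768552913/27896) = 31589*(27896/768552913) = 881206744/768552913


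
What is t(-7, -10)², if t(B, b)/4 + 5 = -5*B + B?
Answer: 8464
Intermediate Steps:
t(B, b) = -20 - 16*B (t(B, b) = -20 + 4*(-5*B + B) = -20 + 4*(-4*B) = -20 - 16*B)
t(-7, -10)² = (-20 - 16*(-7))² = (-20 + 112)² = 92² = 8464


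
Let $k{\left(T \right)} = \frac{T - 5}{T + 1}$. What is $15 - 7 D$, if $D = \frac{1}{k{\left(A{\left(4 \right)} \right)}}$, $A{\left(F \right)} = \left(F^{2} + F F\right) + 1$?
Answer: $\frac{13}{2} \approx 6.5$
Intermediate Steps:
$A{\left(F \right)} = 1 + 2 F^{2}$ ($A{\left(F \right)} = \left(F^{2} + F^{2}\right) + 1 = 2 F^{2} + 1 = 1 + 2 F^{2}$)
$k{\left(T \right)} = \frac{-5 + T}{1 + T}$
$D = \frac{17}{14}$ ($D = \frac{1}{\frac{1}{1 + \left(1 + 2 \cdot 4^{2}\right)} \left(-5 + \left(1 + 2 \cdot 4^{2}\right)\right)} = \frac{1}{\frac{1}{1 + \left(1 + 2 \cdot 16\right)} \left(-5 + \left(1 + 2 \cdot 16\right)\right)} = \frac{1}{\frac{1}{1 + \left(1 + 32\right)} \left(-5 + \left(1 + 32\right)\right)} = \frac{1}{\frac{1}{1 + 33} \left(-5 + 33\right)} = \frac{1}{\frac{1}{34} \cdot 28} = \frac{1}{\frac{14}{17}} = \frac{17}{14} \approx 1.2143$)
$15 - 7 D = 15 - \frac{17}{2} = \frac{13}{2}$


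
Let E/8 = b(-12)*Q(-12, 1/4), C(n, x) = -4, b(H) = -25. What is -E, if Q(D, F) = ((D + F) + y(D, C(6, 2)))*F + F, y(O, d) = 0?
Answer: -1075/2 ≈ -537.50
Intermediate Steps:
Q(D, F) = F + F*(D + F) (Q(D, F) = ((D + F) + 0)*F + F = (D + F)*F + F = F*(D + F) + F = F + F*(D + F))
E = 1075/2 (E = 8*(-25*(1 - 12 + 1/4)/4) = 8*(-25*(1 - 12 + ¼)/4) = 8*(-25*(-43)/(4*4)) = 8*(-25*(-43/16)) = 8*(1075/16) = 1075/2 ≈ 537.50)
-E = -1*1075/2 = -1075/2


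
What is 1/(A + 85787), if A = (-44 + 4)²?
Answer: 1/87387 ≈ 1.1443e-5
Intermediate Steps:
A = 1600 (A = (-40)² = 1600)
1/(A + 85787) = 1/(1600 + 85787) = 1/87387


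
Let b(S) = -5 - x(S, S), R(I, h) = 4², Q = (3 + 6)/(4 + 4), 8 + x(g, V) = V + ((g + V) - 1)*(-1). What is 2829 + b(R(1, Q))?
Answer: 2847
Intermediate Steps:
x(g, V) = -7 - g (x(g, V) = -8 + (V + ((g + V) - 1)*(-1)) = -8 + (V + ((V + g) - 1)*(-1)) = -8 + (V + (-1 + V + g)*(-1)) = -8 + (V + (1 - V - g)) = -8 + (1 - g) = -7 - g)
Q = 9/8 ≈ 1.1250
R(I, h) = 16
b(S) = 2 + S (b(S) = -5 - (-7 - S) = -5 + (7 + S) = 2 + S)
2829 + b(R(1, Q)) = 2829 + (2 + 16) = 2829 + 18 = 2847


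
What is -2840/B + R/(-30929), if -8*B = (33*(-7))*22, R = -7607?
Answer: -332024053/78590589 ≈ -4.2247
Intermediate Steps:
B = 2541/4 (B = -33*(-7)*22/8 = -(-231)*22/8 = -1/8*(-5082) = 2541/4 ≈ 635.25)
-2840/B + R/(-30929) = -2840/2541/4 - 7607/(-30929) = -2840*4/2541 - 7607*(-1/30929) = -11360/2541 + 7607/30929 = -332024053/78590589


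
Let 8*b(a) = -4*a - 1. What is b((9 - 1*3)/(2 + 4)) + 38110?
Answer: 304875/8 ≈ 38109.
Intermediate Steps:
b(a) = -⅛ - a/2 (b(a) = (-4*a - 1)/8 = (-1 - 4*a)/8 = -⅛ - a/2)
b((9 - 1*3)/(2 + 4)) + 38110 = (-⅛ - (9 - 1*3)/(2*(2 + 4))) + 38110 = (-⅛ - (9 - 3)/(2*6)) + 38110 = (-⅛ - 3/6) + 38110 = (-⅛ - ½*1) + 38110 = (-⅛ - ½) + 38110 = -5/8 + 38110 = 304875/8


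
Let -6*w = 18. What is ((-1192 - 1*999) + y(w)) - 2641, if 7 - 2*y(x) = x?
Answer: -4827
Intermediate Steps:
w = -3 (w = -⅙*18 = -3)
y(x) = 7/2 - x/2
((-1192 - 1*999) + y(w)) - 2641 = ((-1192 - 1*999) + (7/2 - ½*(-3))) - 2641 = ((-1192 - 999) + (7/2 + 3/2)) - 2641 = (-2191 + 5) - 2641 = -2186 - 2641 = -4827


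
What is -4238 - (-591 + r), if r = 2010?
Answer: -5657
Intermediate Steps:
-4238 - (-591 + r) = -4238 - (-591 + 2010) = -4238 - 1*1419 = -4238 - 1419 = -5657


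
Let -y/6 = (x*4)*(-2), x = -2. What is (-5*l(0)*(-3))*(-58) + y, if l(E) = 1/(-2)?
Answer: 339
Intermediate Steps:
l(E) = -1/2
y = -96 (y = -6*(-2*4)*(-2) = -(-48)*(-2) = -6*16 = -96)
(-5*l(0)*(-3))*(-58) + y = (-5*(-1/2)*(-3))*(-58) - 96 = ((5/2)*(-3))*(-58) - 96 = -15/2*(-58) - 96 = 435 - 96 = 339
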